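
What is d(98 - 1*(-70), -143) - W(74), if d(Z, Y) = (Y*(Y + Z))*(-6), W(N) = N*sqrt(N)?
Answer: 21450 - 74*sqrt(74) ≈ 20813.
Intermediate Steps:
W(N) = N**(3/2)
d(Z, Y) = -6*Y*(Y + Z)
d(98 - 1*(-70), -143) - W(74) = -6*(-143)*(-143 + (98 - 1*(-70))) - 74**(3/2) = -6*(-143)*(-143 + (98 + 70)) - 74*sqrt(74) = -6*(-143)*(-143 + 168) - 74*sqrt(74) = -6*(-143)*25 - 74*sqrt(74) = 21450 - 74*sqrt(74)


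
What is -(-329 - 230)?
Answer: 559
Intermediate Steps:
-(-329 - 230) = -1*(-559) = 559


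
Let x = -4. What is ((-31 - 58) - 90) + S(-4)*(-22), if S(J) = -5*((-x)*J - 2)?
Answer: -2159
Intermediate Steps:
S(J) = 10 - 20*J (S(J) = -5*((-1*(-4))*J - 2) = -5*(4*J - 2) = -5*(-2 + 4*J) = 10 - 20*J)
((-31 - 58) - 90) + S(-4)*(-22) = ((-31 - 58) - 90) + (10 - 20*(-4))*(-22) = (-89 - 90) + (10 + 80)*(-22) = -179 + 90*(-22) = -179 - 1980 = -2159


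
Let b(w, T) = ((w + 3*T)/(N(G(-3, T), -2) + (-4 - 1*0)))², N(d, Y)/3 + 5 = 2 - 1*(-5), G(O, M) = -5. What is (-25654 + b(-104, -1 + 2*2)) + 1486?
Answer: -87647/4 ≈ -21912.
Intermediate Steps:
N(d, Y) = 6 (N(d, Y) = -15 + 3*(2 - 1*(-5)) = -15 + 3*(2 + 5) = -15 + 3*7 = -15 + 21 = 6)
b(w, T) = (w/2 + 3*T/2)² (b(w, T) = ((w + 3*T)/(6 + (-4 - 1*0)))² = ((w + 3*T)/(6 + (-4 + 0)))² = ((w + 3*T)/(6 - 4))² = ((w + 3*T)/2)² = ((w + 3*T)*(½))² = (w/2 + 3*T/2)²)
(-25654 + b(-104, -1 + 2*2)) + 1486 = (-25654 + (-104 + 3*(-1 + 2*2))²/4) + 1486 = (-25654 + (-104 + 3*(-1 + 4))²/4) + 1486 = (-25654 + (-104 + 3*3)²/4) + 1486 = (-25654 + (-104 + 9)²/4) + 1486 = (-25654 + (¼)*(-95)²) + 1486 = (-25654 + (¼)*9025) + 1486 = (-25654 + 9025/4) + 1486 = -93591/4 + 1486 = -87647/4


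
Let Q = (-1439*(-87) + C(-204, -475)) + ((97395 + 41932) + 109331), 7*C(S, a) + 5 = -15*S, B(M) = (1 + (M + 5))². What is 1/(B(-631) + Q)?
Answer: 7/5354387 ≈ 1.3073e-6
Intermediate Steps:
B(M) = (6 + M)² (B(M) = (1 + (5 + M))² = (6 + M)²)
C(S, a) = -5/7 - 15*S/7 (C(S, a) = -5/7 + (-15*S)/7 = -5/7 - 15*S/7)
Q = 2620012/7 (Q = (-1439*(-87) + (-5/7 - 15/7*(-204))) + ((97395 + 41932) + 109331) = (125193 + (-5/7 + 3060/7)) + (139327 + 109331) = (125193 + 3055/7) + 248658 = 879406/7 + 248658 = 2620012/7 ≈ 3.7429e+5)
1/(B(-631) + Q) = 1/((6 - 631)² + 2620012/7) = 1/((-625)² + 2620012/7) = 1/(390625 + 2620012/7) = 1/(5354387/7) = 7/5354387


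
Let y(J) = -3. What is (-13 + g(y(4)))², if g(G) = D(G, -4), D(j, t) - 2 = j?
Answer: 196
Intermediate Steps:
D(j, t) = 2 + j
g(G) = 2 + G
(-13 + g(y(4)))² = (-13 + (2 - 3))² = (-13 - 1)² = (-14)² = 196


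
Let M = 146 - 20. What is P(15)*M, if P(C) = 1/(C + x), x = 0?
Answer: 42/5 ≈ 8.4000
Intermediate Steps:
P(C) = 1/C (P(C) = 1/(C + 0) = 1/C)
M = 126
P(15)*M = 126/15 = (1/15)*126 = 42/5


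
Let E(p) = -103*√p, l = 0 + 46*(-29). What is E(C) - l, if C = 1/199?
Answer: 1334 - 103*√199/199 ≈ 1326.7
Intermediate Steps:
C = 1/199 ≈ 0.0050251
l = -1334 (l = 0 - 1334 = -1334)
E(C) - l = -103*√199/199 - 1*(-1334) = -103*√199/199 + 1334 = 1334 - 103*√199/199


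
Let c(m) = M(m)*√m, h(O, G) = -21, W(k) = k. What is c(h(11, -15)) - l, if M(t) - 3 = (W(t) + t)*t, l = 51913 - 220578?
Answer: 168665 + 885*I*√21 ≈ 1.6867e+5 + 4055.6*I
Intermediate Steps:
l = -168665
M(t) = 3 + 2*t² (M(t) = 3 + (t + t)*t = 3 + (2*t)*t = 3 + 2*t²)
c(m) = √m*(3 + 2*m²) (c(m) = (3 + 2*m²)*√m = √m*(3 + 2*m²))
c(h(11, -15)) - l = √(-21)*(3 + 2*(-21)²) - 1*(-168665) = (I*√21)*(3 + 2*441) + 168665 = (I*√21)*(3 + 882) + 168665 = (I*√21)*885 + 168665 = 885*I*√21 + 168665 = 168665 + 885*I*√21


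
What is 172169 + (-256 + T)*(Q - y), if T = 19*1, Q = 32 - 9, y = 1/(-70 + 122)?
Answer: 8669573/52 ≈ 1.6672e+5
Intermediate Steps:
y = 1/52 ≈ 0.019231
Q = 23
T = 19
172169 + (-256 + T)*(Q - y) = 172169 + (-256 + 19)*(23 - 1*1/52) = 172169 - 237*(23 - 1/52) = 172169 - 237*1195/52 = 172169 - 283215/52 = 8669573/52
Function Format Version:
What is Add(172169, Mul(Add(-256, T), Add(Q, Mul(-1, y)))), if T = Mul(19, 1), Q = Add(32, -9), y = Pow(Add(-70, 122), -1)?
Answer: Rational(8669573, 52) ≈ 1.6672e+5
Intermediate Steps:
y = Rational(1, 52) (y = Pow(52, -1) = Rational(1, 52) ≈ 0.019231)
Q = 23
T = 19
Add(172169, Mul(Add(-256, T), Add(Q, Mul(-1, y)))) = Add(172169, Mul(Add(-256, 19), Add(23, Mul(-1, Rational(1, 52))))) = Add(172169, Mul(-237, Add(23, Rational(-1, 52)))) = Add(172169, Mul(-237, Rational(1195, 52))) = Add(172169, Rational(-283215, 52)) = Rational(8669573, 52)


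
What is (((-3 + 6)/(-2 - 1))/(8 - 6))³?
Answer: -⅛ ≈ -0.12500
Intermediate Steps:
(((-3 + 6)/(-2 - 1))/(8 - 6))³ = ((3/(-3))/2)³ = ((3*(-⅓))*(½))³ = (-1*½)³ = (-½)³ = -⅛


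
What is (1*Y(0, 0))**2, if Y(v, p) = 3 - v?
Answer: 9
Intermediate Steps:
(1*Y(0, 0))**2 = (1*(3 - 1*0))**2 = (1*(3 + 0))**2 = (1*3)**2 = 3**2 = 9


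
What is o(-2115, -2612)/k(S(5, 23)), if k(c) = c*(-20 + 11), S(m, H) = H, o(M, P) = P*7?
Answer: 18284/207 ≈ 88.328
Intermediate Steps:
o(M, P) = 7*P
k(c) = -9*c (k(c) = c*(-9) = -9*c)
o(-2115, -2612)/k(S(5, 23)) = (7*(-2612))/((-9*23)) = -18284/(-207) = -18284*(-1/207) = 18284/207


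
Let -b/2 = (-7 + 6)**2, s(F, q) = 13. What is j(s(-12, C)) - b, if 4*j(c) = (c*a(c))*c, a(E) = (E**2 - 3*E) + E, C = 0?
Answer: 24175/4 ≈ 6043.8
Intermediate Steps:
a(E) = E**2 - 2*E
b = -2 (b = -2*(-7 + 6)**2 = -2*(-1)**2 = -2*1 = -2)
j(c) = c**3*(-2 + c)/4 (j(c) = ((c*(c*(-2 + c)))*c)/4 = ((c**2*(-2 + c))*c)/4 = (c**3*(-2 + c))/4 = c**3*(-2 + c)/4)
j(s(-12, C)) - b = (1/4)*13**3*(-2 + 13) - 1*(-2) = (1/4)*2197*11 + 2 = 24167/4 + 2 = 24175/4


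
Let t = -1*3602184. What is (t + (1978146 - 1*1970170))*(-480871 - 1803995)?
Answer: 8212283656128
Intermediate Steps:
t = -3602184
(t + (1978146 - 1*1970170))*(-480871 - 1803995) = (-3602184 + (1978146 - 1*1970170))*(-480871 - 1803995) = (-3602184 + (1978146 - 1970170))*(-2284866) = (-3602184 + 7976)*(-2284866) = -3594208*(-2284866) = 8212283656128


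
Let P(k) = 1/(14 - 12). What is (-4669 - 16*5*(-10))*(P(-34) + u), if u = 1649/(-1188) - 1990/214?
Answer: 5010142205/127116 ≈ 39414.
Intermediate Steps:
P(k) = 1/2
u = -1358503/127116 (u = 1649*(-1/1188) - 1990*1/214 = -1649/1188 - 995/107 = -1358503/127116 ≈ -10.687)
(-4669 - 16*5*(-10))*(P(-34) + u) = (-4669 - 16*5*(-10))*(1/2 - 1358503/127116) = (-4669 - 80*(-10))*(-1294945/127116) = (-4669 + 800)*(-1294945/127116) = -3869*(-1294945/127116) = 5010142205/127116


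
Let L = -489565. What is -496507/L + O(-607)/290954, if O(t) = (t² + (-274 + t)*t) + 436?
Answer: 293428544529/71220447505 ≈ 4.1200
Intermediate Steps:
O(t) = 436 + t² + t*(-274 + t) (O(t) = (t² + t*(-274 + t)) + 436 = 436 + t² + t*(-274 + t))
-496507/L + O(-607)/290954 = -496507/(-489565) + (436 - 274*(-607) + 2*(-607)²)/290954 = -496507*(-1/489565) + (436 + 166318 + 2*368449)*(1/290954) = 496507/489565 + (436 + 166318 + 736898)*(1/290954) = 496507/489565 + 903652*(1/290954) = 496507/489565 + 451826/145477 = 293428544529/71220447505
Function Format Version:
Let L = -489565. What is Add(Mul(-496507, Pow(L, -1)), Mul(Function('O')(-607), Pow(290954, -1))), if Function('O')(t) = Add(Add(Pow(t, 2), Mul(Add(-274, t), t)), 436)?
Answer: Rational(293428544529, 71220447505) ≈ 4.1200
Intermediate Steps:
Function('O')(t) = Add(436, Pow(t, 2), Mul(t, Add(-274, t))) (Function('O')(t) = Add(Add(Pow(t, 2), Mul(t, Add(-274, t))), 436) = Add(436, Pow(t, 2), Mul(t, Add(-274, t))))
Add(Mul(-496507, Pow(L, -1)), Mul(Function('O')(-607), Pow(290954, -1))) = Add(Mul(-496507, Pow(-489565, -1)), Mul(Add(436, Mul(-274, -607), Mul(2, Pow(-607, 2))), Pow(290954, -1))) = Add(Mul(-496507, Rational(-1, 489565)), Mul(Add(436, 166318, Mul(2, 368449)), Rational(1, 290954))) = Add(Rational(496507, 489565), Mul(Add(436, 166318, 736898), Rational(1, 290954))) = Add(Rational(496507, 489565), Mul(903652, Rational(1, 290954))) = Add(Rational(496507, 489565), Rational(451826, 145477)) = Rational(293428544529, 71220447505)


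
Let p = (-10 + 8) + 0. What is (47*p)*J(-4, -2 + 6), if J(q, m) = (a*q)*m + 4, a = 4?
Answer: 5640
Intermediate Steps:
J(q, m) = 4 + 4*m*q (J(q, m) = (4*q)*m + 4 = 4*m*q + 4 = 4 + 4*m*q)
p = -2 (p = -2 + 0 = -2)
(47*p)*J(-4, -2 + 6) = (47*(-2))*(4 + 4*(-2 + 6)*(-4)) = -94*(4 + 4*4*(-4)) = -94*(4 - 64) = -94*(-60) = 5640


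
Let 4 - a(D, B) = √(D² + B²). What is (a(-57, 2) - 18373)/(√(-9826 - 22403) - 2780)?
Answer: 51065820/7760629 + 2780*√3253/7760629 + 3*I*√11648993/7760629 + 55107*I*√3581/7760629 ≈ 6.6005 + 0.42624*I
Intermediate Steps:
a(D, B) = 4 - √(B² + D²) (a(D, B) = 4 - √(D² + B²) = 4 - √(B² + D²))
(a(-57, 2) - 18373)/(√(-9826 - 22403) - 2780) = ((4 - √(2² + (-57)²)) - 18373)/(√(-9826 - 22403) - 2780) = ((4 - √(4 + 3249)) - 18373)/(√(-32229) - 2780) = ((4 - √3253) - 18373)/(3*I*√3581 - 2780) = (-18369 - √3253)/(-2780 + 3*I*√3581)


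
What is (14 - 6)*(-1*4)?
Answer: -32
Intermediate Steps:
(14 - 6)*(-1*4) = 8*(-4) = -32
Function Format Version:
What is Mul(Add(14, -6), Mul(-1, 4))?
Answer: -32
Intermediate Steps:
Mul(Add(14, -6), Mul(-1, 4)) = Mul(8, -4) = -32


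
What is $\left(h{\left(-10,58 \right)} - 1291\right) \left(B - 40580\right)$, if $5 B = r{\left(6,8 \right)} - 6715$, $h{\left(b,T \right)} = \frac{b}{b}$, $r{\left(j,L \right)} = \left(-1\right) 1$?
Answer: $54080928$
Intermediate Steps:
$r{\left(j,L \right)} = -1$
$h{\left(b,T \right)} = 1$
$B = - \frac{6716}{5}$ ($B = \frac{-1 - 6715}{5} = \frac{1}{5} \left(-6716\right) = - \frac{6716}{5} \approx -1343.2$)
$\left(h{\left(-10,58 \right)} - 1291\right) \left(B - 40580\right) = \left(1 - 1291\right) \left(- \frac{6716}{5} - 40580\right) = \left(-1290\right) \left(- \frac{209616}{5}\right) = 54080928$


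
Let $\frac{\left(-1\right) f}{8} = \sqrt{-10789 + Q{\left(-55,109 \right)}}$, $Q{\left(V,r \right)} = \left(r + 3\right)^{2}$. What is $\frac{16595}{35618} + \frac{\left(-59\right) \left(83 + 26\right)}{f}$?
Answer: $\frac{16595}{35618} + \frac{6431 \sqrt{195}}{4680} \approx 19.655$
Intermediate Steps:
$Q{\left(V,r \right)} = \left(3 + r\right)^{2}$
$f = - 24 \sqrt{195}$ ($f = - 8 \sqrt{-10789 + \left(3 + 109\right)^{2}} = - 8 \sqrt{-10789 + 112^{2}} = - 8 \sqrt{-10789 + 12544} = - 8 \sqrt{1755} = - 8 \cdot 3 \sqrt{195} = - 24 \sqrt{195} \approx -335.14$)
$\frac{16595}{35618} + \frac{\left(-59\right) \left(83 + 26\right)}{f} = \frac{16595}{35618} + \frac{\left(-59\right) \left(83 + 26\right)}{\left(-24\right) \sqrt{195}} = 16595 \cdot \frac{1}{35618} + \left(-59\right) 109 \left(- \frac{\sqrt{195}}{4680}\right) = \frac{16595}{35618} - 6431 \left(- \frac{\sqrt{195}}{4680}\right) = \frac{16595}{35618} + \frac{6431 \sqrt{195}}{4680}$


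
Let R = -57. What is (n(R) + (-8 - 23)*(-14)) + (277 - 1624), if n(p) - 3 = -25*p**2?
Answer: -82135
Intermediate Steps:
n(p) = 3 - 25*p**2
(n(R) + (-8 - 23)*(-14)) + (277 - 1624) = ((3 - 25*(-57)**2) + (-8 - 23)*(-14)) + (277 - 1624) = ((3 - 25*3249) - 31*(-14)) - 1347 = ((3 - 81225) + 434) - 1347 = (-81222 + 434) - 1347 = -80788 - 1347 = -82135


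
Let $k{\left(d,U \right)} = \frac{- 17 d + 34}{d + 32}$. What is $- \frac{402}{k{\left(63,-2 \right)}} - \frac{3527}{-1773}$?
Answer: $\frac{71368369}{1838601} \approx 38.817$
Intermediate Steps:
$k{\left(d,U \right)} = \frac{34 - 17 d}{32 + d}$
$- \frac{402}{k{\left(63,-2 \right)}} - \frac{3527}{-1773} = - \frac{402}{17 \frac{1}{32 + 63} \left(2 - 63\right)} - \frac{3527}{-1773} = - \frac{402}{17 \cdot \frac{1}{95} \left(2 - 63\right)} - - \frac{3527}{1773} = - \frac{402}{17 \cdot \frac{1}{95} \left(-61\right)} + \frac{3527}{1773} = - \frac{402}{- \frac{1037}{95}} + \frac{3527}{1773} = \left(-402\right) \left(- \frac{95}{1037}\right) + \frac{3527}{1773} = \frac{38190}{1037} + \frac{3527}{1773} = \frac{71368369}{1838601}$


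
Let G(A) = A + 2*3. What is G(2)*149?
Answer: 1192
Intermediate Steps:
G(A) = 6 + A (G(A) = A + 6 = 6 + A)
G(2)*149 = (6 + 2)*149 = 8*149 = 1192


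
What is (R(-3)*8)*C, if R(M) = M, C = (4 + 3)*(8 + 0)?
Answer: -1344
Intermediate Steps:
C = 56 (C = 7*8 = 56)
(R(-3)*8)*C = -3*8*56 = -24*56 = -1344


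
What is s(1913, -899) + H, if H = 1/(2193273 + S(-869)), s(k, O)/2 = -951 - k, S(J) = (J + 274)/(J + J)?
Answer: -21834615145494/3811909069 ≈ -5728.0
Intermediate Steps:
S(J) = (274 + J)/(2*J) (S(J) = (274 + J)/((2*J)) = (274 + J)*(1/(2*J)) = (274 + J)/(2*J))
s(k, O) = -1902 - 2*k (s(k, O) = 2*(-951 - k) = -1902 - 2*k)
H = 1738/3811909069 (H = 1/(2193273 + (½)*(274 - 869)/(-869)) = 1/(2193273 + (½)*(-1/869)*(-595)) = 1/(2193273 + 595/1738) = 1/(3811909069/1738) = 1738/3811909069 ≈ 4.5594e-7)
s(1913, -899) + H = (-1902 - 2*1913) + 1738/3811909069 = (-1902 - 3826) + 1738/3811909069 = -5728 + 1738/3811909069 = -21834615145494/3811909069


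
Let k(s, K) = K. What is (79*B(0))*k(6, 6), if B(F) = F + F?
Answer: 0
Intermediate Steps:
B(F) = 2*F
(79*B(0))*k(6, 6) = (79*(2*0))*6 = (79*0)*6 = 0*6 = 0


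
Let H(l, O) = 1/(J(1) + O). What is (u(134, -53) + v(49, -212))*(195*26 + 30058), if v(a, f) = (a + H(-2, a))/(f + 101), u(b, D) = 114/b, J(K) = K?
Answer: 890688004/61975 ≈ 14372.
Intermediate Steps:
H(l, O) = 1/(1 + O)
v(a, f) = (a + 1/(1 + a))/(101 + f) (v(a, f) = (a + 1/(1 + a))/(f + 101) = (a + 1/(1 + a))/(101 + f))
(u(134, -53) + v(49, -212))*(195*26 + 30058) = (114/134 + (1 + 49*(1 + 49))/((1 + 49)*(101 - 212)))*(195*26 + 30058) = (114*(1/134) + (1 + 49*50)/(50*(-111)))*(5070 + 30058) = (57/67 + (1/50)*(-1/111)*(1 + 2450))*35128 = (57/67 + (1/50)*(-1/111)*2451)*35128 = (57/67 - 817/1850)*35128 = (50711/123950)*35128 = 890688004/61975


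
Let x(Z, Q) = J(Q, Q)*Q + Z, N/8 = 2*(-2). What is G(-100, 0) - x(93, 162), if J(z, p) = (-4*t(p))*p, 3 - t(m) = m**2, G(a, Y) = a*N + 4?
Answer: -2754672105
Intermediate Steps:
N = -32 (N = 8*(2*(-2)) = 8*(-4) = -32)
G(a, Y) = 4 - 32*a (G(a, Y) = a*(-32) + 4 = -32*a + 4 = 4 - 32*a)
t(m) = 3 - m**2
J(z, p) = p*(-12 + 4*p**2) (J(z, p) = (-4*(3 - p**2))*p = (-12 + 4*p**2)*p = p*(-12 + 4*p**2))
x(Z, Q) = Z + 4*Q**2*(-3 + Q**2) (x(Z, Q) = (4*Q*(-3 + Q**2))*Q + Z = 4*Q**2*(-3 + Q**2) + Z = Z + 4*Q**2*(-3 + Q**2))
G(-100, 0) - x(93, 162) = (4 - 32*(-100)) - (93 + 4*162**2*(-3 + 162**2)) = (4 + 3200) - (93 + 4*26244*(-3 + 26244)) = 3204 - (93 + 4*26244*26241) = 3204 - (93 + 2754675216) = 3204 - 1*2754675309 = 3204 - 2754675309 = -2754672105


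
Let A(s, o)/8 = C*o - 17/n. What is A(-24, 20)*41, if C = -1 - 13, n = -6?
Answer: -272732/3 ≈ -90911.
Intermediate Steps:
C = -14
A(s, o) = 68/3 - 112*o (A(s, o) = 8*(-14*o - 17/(-6)) = 8*(-14*o - 17*(-⅙)) = 8*(-14*o + 17/6) = 8*(17/6 - 14*o) = 68/3 - 112*o)
A(-24, 20)*41 = (68/3 - 112*20)*41 = (68/3 - 2240)*41 = -6652/3*41 = -272732/3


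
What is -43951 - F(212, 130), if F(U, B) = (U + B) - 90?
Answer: -44203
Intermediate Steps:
F(U, B) = -90 + B + U (F(U, B) = (B + U) - 90 = -90 + B + U)
-43951 - F(212, 130) = -43951 - (-90 + 130 + 212) = -43951 - 1*252 = -43951 - 252 = -44203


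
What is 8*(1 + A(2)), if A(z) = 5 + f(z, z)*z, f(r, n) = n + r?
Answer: 112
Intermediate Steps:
A(z) = 5 + 2*z**2 (A(z) = 5 + (z + z)*z = 5 + (2*z)*z = 5 + 2*z**2)
8*(1 + A(2)) = 8*(1 + (5 + 2*2**2)) = 8*(1 + (5 + 2*4)) = 8*(1 + (5 + 8)) = 8*(1 + 13) = 8*14 = 112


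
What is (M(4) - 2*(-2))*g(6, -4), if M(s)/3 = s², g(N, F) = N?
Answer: 312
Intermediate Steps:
M(s) = 3*s²
(M(4) - 2*(-2))*g(6, -4) = (3*4² - 2*(-2))*6 = (3*16 + 4)*6 = (48 + 4)*6 = 52*6 = 312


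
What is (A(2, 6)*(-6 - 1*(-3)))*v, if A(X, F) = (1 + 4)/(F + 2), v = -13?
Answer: 195/8 ≈ 24.375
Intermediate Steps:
A(X, F) = 5/(2 + F)
(A(2, 6)*(-6 - 1*(-3)))*v = ((5/(2 + 6))*(-6 - 1*(-3)))*(-13) = ((5/8)*(-6 + 3))*(-13) = ((5*(⅛))*(-3))*(-13) = ((5/8)*(-3))*(-13) = -15/8*(-13) = 195/8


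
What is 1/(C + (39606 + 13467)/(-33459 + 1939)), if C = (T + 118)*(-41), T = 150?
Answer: -31520/346394833 ≈ -9.0994e-5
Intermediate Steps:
C = -10988 (C = (150 + 118)*(-41) = 268*(-41) = -10988)
1/(C + (39606 + 13467)/(-33459 + 1939)) = 1/(-10988 + (39606 + 13467)/(-33459 + 1939)) = 1/(-10988 + 53073/(-31520)) = 1/(-10988 + 53073*(-1/31520)) = 1/(-10988 - 53073/31520) = 1/(-346394833/31520) = -31520/346394833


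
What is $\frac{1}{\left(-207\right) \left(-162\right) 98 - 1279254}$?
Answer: $\frac{1}{2007078} \approx 4.9824 \cdot 10^{-7}$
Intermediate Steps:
$\frac{1}{\left(-207\right) \left(-162\right) 98 - 1279254} = \frac{1}{33534 \cdot 98 - 1279254} = \frac{1}{3286332 - 1279254} = \frac{1}{2007078}$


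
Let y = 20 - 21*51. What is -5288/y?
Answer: 5288/1051 ≈ 5.0314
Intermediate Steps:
y = -1051 (y = 20 - 1071 = -1051)
-5288/y = -5288/(-1051) = -5288*(-1/1051) = 5288/1051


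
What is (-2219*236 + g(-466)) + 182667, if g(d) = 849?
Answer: -340168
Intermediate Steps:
(-2219*236 + g(-466)) + 182667 = (-2219*236 + 849) + 182667 = (-523684 + 849) + 182667 = -522835 + 182667 = -340168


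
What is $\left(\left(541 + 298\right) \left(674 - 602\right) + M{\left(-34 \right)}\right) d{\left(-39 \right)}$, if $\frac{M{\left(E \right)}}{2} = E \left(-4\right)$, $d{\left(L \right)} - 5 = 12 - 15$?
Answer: $121360$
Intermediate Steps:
$d{\left(L \right)} = 2$ ($d{\left(L \right)} = 5 + \left(12 - 15\right) = 5 - 3 = 2$)
$M{\left(E \right)} = - 8 E$ ($M{\left(E \right)} = 2 E \left(-4\right) = 2 \left(- 4 E\right) = - 8 E$)
$\left(\left(541 + 298\right) \left(674 - 602\right) + M{\left(-34 \right)}\right) d{\left(-39 \right)} = \left(\left(541 + 298\right) \left(674 - 602\right) - -272\right) 2 = \left(839 \cdot 72 + 272\right) 2 = \left(60408 + 272\right) 2 = 60680 \cdot 2 = 121360$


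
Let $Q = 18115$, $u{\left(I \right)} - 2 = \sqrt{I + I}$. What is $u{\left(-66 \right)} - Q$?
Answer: $-18113 + 2 i \sqrt{33} \approx -18113.0 + 11.489 i$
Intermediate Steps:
$u{\left(I \right)} = 2 + \sqrt{2} \sqrt{I}$ ($u{\left(I \right)} = 2 + \sqrt{I + I} = 2 + \sqrt{2 I} = 2 + \sqrt{2} \sqrt{I}$)
$u{\left(-66 \right)} - Q = \left(2 + \sqrt{2} \sqrt{-66}\right) - 18115 = \left(2 + \sqrt{2} i \sqrt{66}\right) - 18115 = \left(2 + 2 i \sqrt{33}\right) - 18115 = -18113 + 2 i \sqrt{33}$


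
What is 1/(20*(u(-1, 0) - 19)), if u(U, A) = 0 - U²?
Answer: -1/400 ≈ -0.0025000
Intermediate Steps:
u(U, A) = -U²
1/(20*(u(-1, 0) - 19)) = 1/(20*(-1*(-1)² - 19)) = 1/(20*(-1*1 - 19)) = 1/(20*(-1 - 19)) = 1/(20*(-20)) = 1/(-400) = -1/400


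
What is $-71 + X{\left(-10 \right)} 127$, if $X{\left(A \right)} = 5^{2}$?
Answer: $3104$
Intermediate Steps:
$X{\left(A \right)} = 25$
$-71 + X{\left(-10 \right)} 127 = -71 + 25 \cdot 127 = -71 + 3175 = 3104$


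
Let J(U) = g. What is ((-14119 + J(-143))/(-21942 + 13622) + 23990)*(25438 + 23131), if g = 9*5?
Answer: 4847450269653/4160 ≈ 1.1653e+9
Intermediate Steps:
g = 45
J(U) = 45
((-14119 + J(-143))/(-21942 + 13622) + 23990)*(25438 + 23131) = ((-14119 + 45)/(-21942 + 13622) + 23990)*(25438 + 23131) = (-14074/(-8320) + 23990)*48569 = (-14074*(-1/8320) + 23990)*48569 = (7037/4160 + 23990)*48569 = (99805437/4160)*48569 = 4847450269653/4160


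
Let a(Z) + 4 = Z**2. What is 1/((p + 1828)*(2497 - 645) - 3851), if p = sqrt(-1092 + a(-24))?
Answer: -I/(-3381605*I + 3704*sqrt(130)) ≈ 2.9567e-7 - 3.6926e-9*I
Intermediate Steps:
a(Z) = -4 + Z**2
p = 2*I*sqrt(130) (p = sqrt(-1092 + (-4 + (-24)**2)) = sqrt(-1092 + (-4 + 576)) = sqrt(-1092 + 572) = sqrt(-520) = 2*I*sqrt(130) ≈ 22.803*I)
1/((p + 1828)*(2497 - 645) - 3851) = 1/((2*I*sqrt(130) + 1828)*(2497 - 645) - 3851) = 1/((1828 + 2*I*sqrt(130))*1852 - 3851) = 1/((3385456 + 3704*I*sqrt(130)) - 3851) = 1/(3381605 + 3704*I*sqrt(130))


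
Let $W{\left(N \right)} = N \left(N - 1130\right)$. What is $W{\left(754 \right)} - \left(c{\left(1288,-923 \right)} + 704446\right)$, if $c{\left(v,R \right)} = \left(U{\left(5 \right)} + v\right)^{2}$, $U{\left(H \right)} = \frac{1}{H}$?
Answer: $- \frac{66185231}{25} \approx -2.6474 \cdot 10^{6}$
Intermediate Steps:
$W{\left(N \right)} = N \left(-1130 + N\right)$
$c{\left(v,R \right)} = \left(\frac{1}{5} + v\right)^{2}$
$W{\left(754 \right)} - \left(c{\left(1288,-923 \right)} + 704446\right) = 754 \left(-1130 + 754\right) - \left(\frac{\left(1 + 5 \cdot 1288\right)^{2}}{25} + 704446\right) = 754 \left(-376\right) - \left(\frac{\left(1 + 6440\right)^{2}}{25} + 704446\right) = -283504 - \left(\frac{6441^{2}}{25} + 704446\right) = -283504 - \left(\frac{1}{25} \cdot 41486481 + 704446\right) = -283504 - \left(\frac{41486481}{25} + 704446\right) = -283504 - \frac{59097631}{25} = - \frac{66185231}{25}$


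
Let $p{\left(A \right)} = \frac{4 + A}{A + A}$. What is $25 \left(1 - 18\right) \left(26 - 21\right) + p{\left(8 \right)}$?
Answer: $- \frac{8497}{4} \approx -2124.3$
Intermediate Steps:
$p{\left(A \right)} = \frac{4 + A}{2 A}$
$25 \left(1 - 18\right) \left(26 - 21\right) + p{\left(8 \right)} = 25 \left(1 - 18\right) \left(26 - 21\right) + \frac{4 + 8}{2 \cdot 8} = 25 \left(\left(-17\right) 5\right) + \frac{1}{2} \cdot \frac{1}{8} \cdot 12 = 25 \left(-85\right) + \frac{3}{4} = -2125 + \frac{3}{4} = - \frac{8497}{4}$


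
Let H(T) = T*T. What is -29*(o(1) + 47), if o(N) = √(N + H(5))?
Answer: -1363 - 29*√26 ≈ -1510.9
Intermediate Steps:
H(T) = T²
o(N) = √(25 + N) (o(N) = √(N + 5²) = √(N + 25) = √(25 + N))
-29*(o(1) + 47) = -29*(√(25 + 1) + 47) = -29*(√26 + 47) = -29*(47 + √26) = -1363 - 29*√26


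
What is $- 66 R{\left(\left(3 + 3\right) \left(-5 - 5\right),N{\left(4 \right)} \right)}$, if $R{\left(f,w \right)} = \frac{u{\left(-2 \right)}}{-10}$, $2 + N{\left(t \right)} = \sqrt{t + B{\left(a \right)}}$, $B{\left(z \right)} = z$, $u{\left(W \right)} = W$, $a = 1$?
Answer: $- \frac{66}{5} \approx -13.2$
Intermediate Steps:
$N{\left(t \right)} = -2 + \sqrt{1 + t}$ ($N{\left(t \right)} = -2 + \sqrt{t + 1} = -2 + \sqrt{1 + t}$)
$R{\left(f,w \right)} = \frac{1}{5}$ ($R{\left(f,w \right)} = - \frac{2}{-10} = \left(-2\right) \left(- \frac{1}{10}\right) = \frac{1}{5}$)
$- 66 R{\left(\left(3 + 3\right) \left(-5 - 5\right),N{\left(4 \right)} \right)} = \left(-66\right) \frac{1}{5} = - \frac{66}{5}$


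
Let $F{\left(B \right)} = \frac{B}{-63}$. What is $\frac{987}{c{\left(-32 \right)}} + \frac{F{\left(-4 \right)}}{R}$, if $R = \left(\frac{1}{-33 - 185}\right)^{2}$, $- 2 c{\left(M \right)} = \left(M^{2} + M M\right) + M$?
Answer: $\frac{3040549}{1008} \approx 3016.4$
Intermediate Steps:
$c{\left(M \right)} = - M^{2} - \frac{M}{2}$ ($c{\left(M \right)} = - \frac{\left(M^{2} + M M\right) + M}{2} = - \frac{\left(M^{2} + M^{2}\right) + M}{2} = - \frac{2 M^{2} + M}{2} = - \frac{M + 2 M^{2}}{2} = - M^{2} - \frac{M}{2}$)
$F{\left(B \right)} = - \frac{B}{63}$ ($F{\left(B \right)} = B \left(- \frac{1}{63}\right) = - \frac{B}{63}$)
$R = \frac{1}{47524}$ ($R = \left(\frac{1}{-218}\right)^{2} = \left(- \frac{1}{218}\right)^{2} = \frac{1}{47524} \approx 2.1042 \cdot 10^{-5}$)
$\frac{987}{c{\left(-32 \right)}} + \frac{F{\left(-4 \right)}}{R} = \frac{987}{\left(-1\right) \left(-32\right) \left(\frac{1}{2} - 32\right)} + \left(- \frac{1}{63}\right) \left(-4\right) \frac{1}{\frac{1}{47524}} = \frac{987}{\left(-1\right) \left(-32\right) \left(- \frac{63}{2}\right)} + \frac{4}{63} \cdot 47524 = \frac{987}{-1008} + \frac{190096}{63} = 987 \left(- \frac{1}{1008}\right) + \frac{190096}{63} = - \frac{47}{48} + \frac{190096}{63} = \frac{3040549}{1008}$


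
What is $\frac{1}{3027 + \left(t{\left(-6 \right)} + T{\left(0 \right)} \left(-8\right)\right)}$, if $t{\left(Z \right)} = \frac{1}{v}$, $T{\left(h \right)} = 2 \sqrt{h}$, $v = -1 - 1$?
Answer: $\frac{2}{6053} \approx 0.00033041$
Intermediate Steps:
$v = -2$
$t{\left(Z \right)} = - \frac{1}{2}$ ($t{\left(Z \right)} = \frac{1}{-2} = - \frac{1}{2}$)
$\frac{1}{3027 + \left(t{\left(-6 \right)} + T{\left(0 \right)} \left(-8\right)\right)} = \frac{1}{3027 - \left(\frac{1}{2} - 2 \sqrt{0} \left(-8\right)\right)} = \frac{1}{3027 - \left(\frac{1}{2} - 2 \cdot 0 \left(-8\right)\right)} = \frac{1}{3027 + \left(- \frac{1}{2} + 0 \left(-8\right)\right)} = \frac{1}{3027 + \left(- \frac{1}{2} + 0\right)} = \frac{1}{3027 - \frac{1}{2}} = \frac{1}{\frac{6053}{2}} = \frac{2}{6053}$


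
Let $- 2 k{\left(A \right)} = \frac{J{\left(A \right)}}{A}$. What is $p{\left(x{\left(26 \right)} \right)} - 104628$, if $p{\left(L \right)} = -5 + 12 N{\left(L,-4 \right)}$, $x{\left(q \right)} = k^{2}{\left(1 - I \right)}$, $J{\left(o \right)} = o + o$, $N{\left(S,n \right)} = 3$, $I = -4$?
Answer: $-104597$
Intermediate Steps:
$J{\left(o \right)} = 2 o$
$k{\left(A \right)} = -1$ ($k{\left(A \right)} = - \frac{2 A \frac{1}{A}}{2} = \left(- \frac{1}{2}\right) 2 = -1$)
$x{\left(q \right)} = 1$ ($x{\left(q \right)} = \left(-1\right)^{2} = 1$)
$p{\left(L \right)} = 31$ ($p{\left(L \right)} = -5 + 12 \cdot 3 = -5 + 36 = 31$)
$p{\left(x{\left(26 \right)} \right)} - 104628 = 31 - 104628 = -104597$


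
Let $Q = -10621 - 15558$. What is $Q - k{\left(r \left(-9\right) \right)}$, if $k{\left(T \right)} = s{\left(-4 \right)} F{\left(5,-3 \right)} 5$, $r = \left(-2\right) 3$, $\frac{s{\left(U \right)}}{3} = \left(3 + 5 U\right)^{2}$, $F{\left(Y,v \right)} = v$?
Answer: $-13174$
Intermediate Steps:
$s{\left(U \right)} = 3 \left(3 + 5 U\right)^{2}$
$r = -6$
$k{\left(T \right)} = -13005$ ($k{\left(T \right)} = 3 \left(3 + 5 \left(-4\right)\right)^{2} \left(\left(-3\right) 5\right) = 3 \left(3 - 20\right)^{2} \left(-15\right) = 3 \left(-17\right)^{2} \left(-15\right) = 3 \cdot 289 \left(-15\right) = 867 \left(-15\right) = -13005$)
$Q = -26179$
$Q - k{\left(r \left(-9\right) \right)} = -26179 - -13005 = -26179 + 13005 = -13174$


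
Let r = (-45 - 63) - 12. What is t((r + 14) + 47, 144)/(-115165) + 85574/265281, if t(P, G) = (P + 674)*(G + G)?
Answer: -7426288202/6110217273 ≈ -1.2154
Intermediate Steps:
r = -120 (r = -108 - 12 = -120)
t(P, G) = 2*G*(674 + P) (t(P, G) = (674 + P)*(2*G) = 2*G*(674 + P))
t((r + 14) + 47, 144)/(-115165) + 85574/265281 = (2*144*(674 + ((-120 + 14) + 47)))/(-115165) + 85574/265281 = (2*144*(674 + (-106 + 47)))*(-1/115165) + 85574*(1/265281) = (2*144*(674 - 59))*(-1/115165) + 85574/265281 = (2*144*615)*(-1/115165) + 85574/265281 = 177120*(-1/115165) + 85574/265281 = -35424/23033 + 85574/265281 = -7426288202/6110217273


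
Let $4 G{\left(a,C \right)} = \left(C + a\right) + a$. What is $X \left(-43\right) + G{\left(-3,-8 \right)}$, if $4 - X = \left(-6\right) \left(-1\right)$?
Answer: $\frac{165}{2} \approx 82.5$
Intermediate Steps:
$G{\left(a,C \right)} = \frac{a}{2} + \frac{C}{4}$ ($G{\left(a,C \right)} = \frac{\left(C + a\right) + a}{4} = \frac{C + 2 a}{4} = \frac{a}{2} + \frac{C}{4}$)
$X = -2$ ($X = 4 - \left(-6\right) \left(-1\right) = 4 - 6 = -2$)
$X \left(-43\right) + G{\left(-3,-8 \right)} = \left(-2\right) \left(-43\right) + \left(\frac{1}{2} \left(-3\right) + \frac{1}{4} \left(-8\right)\right) = 86 - \frac{7}{2} = \frac{165}{2}$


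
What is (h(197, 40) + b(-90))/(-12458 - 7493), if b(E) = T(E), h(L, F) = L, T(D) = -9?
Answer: -188/19951 ≈ -0.0094231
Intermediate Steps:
b(E) = -9
(h(197, 40) + b(-90))/(-12458 - 7493) = (197 - 9)/(-12458 - 7493) = 188/(-19951) = 188*(-1/19951) = -188/19951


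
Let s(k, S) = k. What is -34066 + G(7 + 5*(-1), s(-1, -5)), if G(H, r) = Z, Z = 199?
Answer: -33867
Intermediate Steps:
G(H, r) = 199
-34066 + G(7 + 5*(-1), s(-1, -5)) = -34066 + 199 = -33867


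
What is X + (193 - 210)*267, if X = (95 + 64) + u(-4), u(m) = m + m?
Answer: -4388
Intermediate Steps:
u(m) = 2*m
X = 151 (X = (95 + 64) + 2*(-4) = 159 - 8 = 151)
X + (193 - 210)*267 = 151 + (193 - 210)*267 = 151 - 17*267 = 151 - 4539 = -4388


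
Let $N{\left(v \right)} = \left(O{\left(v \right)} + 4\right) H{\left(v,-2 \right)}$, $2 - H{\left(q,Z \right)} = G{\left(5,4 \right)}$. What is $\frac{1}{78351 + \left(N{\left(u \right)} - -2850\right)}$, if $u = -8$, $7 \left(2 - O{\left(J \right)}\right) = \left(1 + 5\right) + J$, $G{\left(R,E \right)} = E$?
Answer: $\frac{7}{568319} \approx 1.2317 \cdot 10^{-5}$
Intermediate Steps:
$O{\left(J \right)} = \frac{8}{7} - \frac{J}{7}$ ($O{\left(J \right)} = 2 - \frac{\left(1 + 5\right) + J}{7} = 2 - \frac{6 + J}{7} = 2 - \left(\frac{6}{7} + \frac{J}{7}\right) = \frac{8}{7} - \frac{J}{7}$)
$H{\left(q,Z \right)} = -2$ ($H{\left(q,Z \right)} = 2 - 4 = -2$)
$N{\left(v \right)} = - \frac{72}{7} + \frac{2 v}{7}$ ($N{\left(v \right)} = \left(\left(\frac{8}{7} - \frac{v}{7}\right) + 4\right) \left(-2\right) = \left(\frac{36}{7} - \frac{v}{7}\right) \left(-2\right) = - \frac{72}{7} + \frac{2 v}{7}$)
$\frac{1}{78351 + \left(N{\left(u \right)} - -2850\right)} = \frac{1}{78351 + \left(\left(- \frac{72}{7} + \frac{2}{7} \left(-8\right)\right) - -2850\right)} = \frac{1}{78351 + \left(\left(- \frac{72}{7} - \frac{16}{7}\right) + 2850\right)} = \frac{1}{78351 + \left(- \frac{88}{7} + 2850\right)} = \frac{1}{78351 + \frac{19862}{7}} = \frac{1}{\frac{568319}{7}} = \frac{7}{568319}$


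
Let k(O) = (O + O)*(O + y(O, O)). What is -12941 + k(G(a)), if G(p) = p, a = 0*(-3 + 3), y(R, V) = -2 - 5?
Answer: -12941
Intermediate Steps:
y(R, V) = -7
a = 0 (a = 0*0 = 0)
k(O) = 2*O*(-7 + O) (k(O) = (O + O)*(O - 7) = (2*O)*(-7 + O) = 2*O*(-7 + O))
-12941 + k(G(a)) = -12941 + 2*0*(-7 + 0) = -12941 + 2*0*(-7) = -12941 + 0 = -12941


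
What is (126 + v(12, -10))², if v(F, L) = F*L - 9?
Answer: 9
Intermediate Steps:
v(F, L) = -9 + F*L
(126 + v(12, -10))² = (126 + (-9 + 12*(-10)))² = (126 + (-9 - 120))² = (126 - 129)² = (-3)² = 9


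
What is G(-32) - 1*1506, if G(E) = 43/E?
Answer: -48235/32 ≈ -1507.3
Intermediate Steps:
G(-32) - 1*1506 = 43/(-32) - 1*1506 = 43*(-1/32) - 1506 = -43/32 - 1506 = -48235/32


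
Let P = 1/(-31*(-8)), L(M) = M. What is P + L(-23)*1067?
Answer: -6086167/248 ≈ -24541.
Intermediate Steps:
P = 1/248 ≈ 0.0040323
P + L(-23)*1067 = 1/248 - 23*1067 = 1/248 - 24541 = -6086167/248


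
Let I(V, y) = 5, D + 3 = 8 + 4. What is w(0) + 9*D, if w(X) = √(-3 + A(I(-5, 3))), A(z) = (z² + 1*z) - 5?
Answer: 81 + √22 ≈ 85.690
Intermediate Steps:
D = 9 (D = -3 + (8 + 4) = -3 + 12 = 9)
A(z) = -5 + z + z² (A(z) = (z² + z) - 5 = (z + z²) - 5 = -5 + z + z²)
w(X) = √22 (w(X) = √(-3 + (-5 + 5 + 5²)) = √(-3 + (-5 + 5 + 25)) = √(-3 + 25) = √22)
w(0) + 9*D = √22 + 9*9 = √22 + 81 = 81 + √22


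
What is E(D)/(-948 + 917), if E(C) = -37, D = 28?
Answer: 37/31 ≈ 1.1935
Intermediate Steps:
E(D)/(-948 + 917) = -37/(-948 + 917) = -37/(-31) = -37*(-1/31) = 37/31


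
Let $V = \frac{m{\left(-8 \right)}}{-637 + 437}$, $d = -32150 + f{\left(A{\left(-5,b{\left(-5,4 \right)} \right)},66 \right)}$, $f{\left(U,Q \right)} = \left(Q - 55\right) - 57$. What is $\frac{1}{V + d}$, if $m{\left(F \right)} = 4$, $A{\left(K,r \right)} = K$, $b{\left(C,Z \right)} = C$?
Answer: $- \frac{50}{1609801} \approx -3.106 \cdot 10^{-5}$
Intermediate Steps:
$f{\left(U,Q \right)} = -112 + Q$ ($f{\left(U,Q \right)} = \left(-55 + Q\right) - 57 = -112 + Q$)
$d = -32196$ ($d = -32150 + \left(-112 + 66\right) = -32150 - 46 = -32196$)
$V = - \frac{1}{50}$ ($V = \frac{1}{-637 + 437} \cdot 4 = \frac{1}{-200} \cdot 4 = \left(- \frac{1}{200}\right) 4 = - \frac{1}{50} \approx -0.02$)
$\frac{1}{V + d} = \frac{1}{- \frac{1}{50} - 32196} = \frac{1}{- \frac{1609801}{50}} = - \frac{50}{1609801}$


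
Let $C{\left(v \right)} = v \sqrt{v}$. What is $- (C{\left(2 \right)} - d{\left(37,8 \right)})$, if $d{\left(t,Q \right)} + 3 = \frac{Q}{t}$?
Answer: $- \frac{103}{37} - 2 \sqrt{2} \approx -5.6122$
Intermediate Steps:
$d{\left(t,Q \right)} = -3 + \frac{Q}{t}$
$C{\left(v \right)} = v^{\frac{3}{2}}$
$- (C{\left(2 \right)} - d{\left(37,8 \right)}) = - (2^{\frac{3}{2}} - \left(-3 + \frac{8}{37}\right)) = - (2 \sqrt{2} - \left(-3 + 8 \cdot \frac{1}{37}\right)) = - (2 \sqrt{2} - \left(-3 + \frac{8}{37}\right)) = - (2 \sqrt{2} - - \frac{103}{37}) = - (2 \sqrt{2} + \frac{103}{37}) = - (\frac{103}{37} + 2 \sqrt{2}) = - \frac{103}{37} - 2 \sqrt{2}$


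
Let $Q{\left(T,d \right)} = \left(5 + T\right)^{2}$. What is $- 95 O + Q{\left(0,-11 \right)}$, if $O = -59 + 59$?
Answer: $25$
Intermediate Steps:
$O = 0$
$- 95 O + Q{\left(0,-11 \right)} = \left(-95\right) 0 + \left(5 + 0\right)^{2} = 0 + 5^{2} = 0 + 25 = 25$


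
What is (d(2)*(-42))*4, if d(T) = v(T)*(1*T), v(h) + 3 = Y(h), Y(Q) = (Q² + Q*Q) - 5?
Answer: 0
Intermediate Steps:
Y(Q) = -5 + 2*Q² (Y(Q) = (Q² + Q²) - 5 = 2*Q² - 5 = -5 + 2*Q²)
v(h) = -8 + 2*h² (v(h) = -3 + (-5 + 2*h²) = -8 + 2*h²)
d(T) = T*(-8 + 2*T²) (d(T) = (-8 + 2*T²)*(1*T) = (-8 + 2*T²)*T = T*(-8 + 2*T²))
(d(2)*(-42))*4 = ((2*2*(-4 + 2²))*(-42))*4 = ((2*2*(-4 + 4))*(-42))*4 = ((2*2*0)*(-42))*4 = (0*(-42))*4 = 0*4 = 0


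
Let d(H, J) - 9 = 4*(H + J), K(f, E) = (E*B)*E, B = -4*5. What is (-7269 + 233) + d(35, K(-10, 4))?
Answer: -8167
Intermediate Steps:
B = -20
K(f, E) = -20*E² (K(f, E) = (E*(-20))*E = (-20*E)*E = -20*E²)
d(H, J) = 9 + 4*H + 4*J (d(H, J) = 9 + 4*(H + J) = 9 + (4*H + 4*J) = 9 + 4*H + 4*J)
(-7269 + 233) + d(35, K(-10, 4)) = (-7269 + 233) + (9 + 4*35 + 4*(-20*4²)) = -7036 + (9 + 140 + 4*(-20*16)) = -7036 + (9 + 140 + 4*(-320)) = -7036 + (9 + 140 - 1280) = -7036 - 1131 = -8167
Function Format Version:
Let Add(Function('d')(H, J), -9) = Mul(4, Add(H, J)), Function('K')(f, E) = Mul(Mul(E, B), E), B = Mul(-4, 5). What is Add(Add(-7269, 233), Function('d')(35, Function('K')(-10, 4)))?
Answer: -8167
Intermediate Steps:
B = -20
Function('K')(f, E) = Mul(-20, Pow(E, 2)) (Function('K')(f, E) = Mul(Mul(E, -20), E) = Mul(Mul(-20, E), E) = Mul(-20, Pow(E, 2)))
Function('d')(H, J) = Add(9, Mul(4, H), Mul(4, J)) (Function('d')(H, J) = Add(9, Mul(4, Add(H, J))) = Add(9, Add(Mul(4, H), Mul(4, J))) = Add(9, Mul(4, H), Mul(4, J)))
Add(Add(-7269, 233), Function('d')(35, Function('K')(-10, 4))) = Add(Add(-7269, 233), Add(9, Mul(4, 35), Mul(4, Mul(-20, Pow(4, 2))))) = Add(-7036, Add(9, 140, Mul(4, Mul(-20, 16)))) = Add(-7036, Add(9, 140, Mul(4, -320))) = Add(-7036, Add(9, 140, -1280)) = Add(-7036, -1131) = -8167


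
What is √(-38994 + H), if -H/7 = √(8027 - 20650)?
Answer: √(-38994 - 7*I*√12623) ≈ 1.991 - 197.48*I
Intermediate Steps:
H = -7*I*√12623 (H = -7*√(8027 - 20650) = -7*I*√12623 ≈ -786.46*I)
√(-38994 + H) = √(-38994 - 7*I*√12623)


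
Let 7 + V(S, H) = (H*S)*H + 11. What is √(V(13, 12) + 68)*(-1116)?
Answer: -20088*√6 ≈ -49205.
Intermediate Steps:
V(S, H) = 4 + S*H² (V(S, H) = -7 + ((H*S)*H + 11) = -7 + (S*H² + 11) = -7 + (11 + S*H²) = 4 + S*H²)
√(V(13, 12) + 68)*(-1116) = √((4 + 13*12²) + 68)*(-1116) = √((4 + 13*144) + 68)*(-1116) = √((4 + 1872) + 68)*(-1116) = √(1876 + 68)*(-1116) = √1944*(-1116) = (18*√6)*(-1116) = -20088*√6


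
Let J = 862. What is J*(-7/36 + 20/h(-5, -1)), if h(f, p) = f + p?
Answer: -54737/18 ≈ -3040.9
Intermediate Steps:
J*(-7/36 + 20/h(-5, -1)) = 862*(-7/36 + 20/(-5 - 1)) = 862*(-7*1/36 + 20/(-6)) = 862*(-7/36 + 20*(-⅙)) = 862*(-7/36 - 10/3) = 862*(-127/36) = -54737/18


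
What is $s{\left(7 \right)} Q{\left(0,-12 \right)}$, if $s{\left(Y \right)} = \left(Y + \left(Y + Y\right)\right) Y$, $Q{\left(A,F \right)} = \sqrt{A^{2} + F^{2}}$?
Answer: $1764$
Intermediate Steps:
$s{\left(Y \right)} = 3 Y^{2}$ ($s{\left(Y \right)} = \left(Y + 2 Y\right) Y = 3 Y Y = 3 Y^{2}$)
$s{\left(7 \right)} Q{\left(0,-12 \right)} = 3 \cdot 7^{2} \sqrt{0^{2} + \left(-12\right)^{2}} = 3 \cdot 49 \sqrt{0 + 144} = 147 \sqrt{144} = 147 \cdot 12 = 1764$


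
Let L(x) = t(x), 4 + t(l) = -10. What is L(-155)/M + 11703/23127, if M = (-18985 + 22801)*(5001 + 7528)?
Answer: 93254646169/184286204388 ≈ 0.50603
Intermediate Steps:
t(l) = -14 (t(l) = -4 - 10 = -14)
L(x) = -14
M = 47810664 (M = 3816*12529 = 47810664)
L(-155)/M + 11703/23127 = -14/47810664 + 11703/23127 = -14*1/47810664 + 11703*(1/23127) = -7/23905332 + 3901/7709 = 93254646169/184286204388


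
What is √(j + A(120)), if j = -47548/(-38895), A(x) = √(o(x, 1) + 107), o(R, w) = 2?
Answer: √(1849379460 + 1512821025*√109)/38895 ≈ 3.4151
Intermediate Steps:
A(x) = √109 (A(x) = √(2 + 107) = √109)
j = 47548/38895 (j = -47548*(-1/38895) = 47548/38895 ≈ 1.2225)
√(j + A(120)) = √(47548/38895 + √109)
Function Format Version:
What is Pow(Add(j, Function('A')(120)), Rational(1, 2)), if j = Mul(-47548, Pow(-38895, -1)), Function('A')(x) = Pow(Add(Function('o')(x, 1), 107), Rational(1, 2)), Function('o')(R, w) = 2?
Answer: Mul(Rational(1, 38895), Pow(Add(1849379460, Mul(1512821025, Pow(109, Rational(1, 2)))), Rational(1, 2))) ≈ 3.4151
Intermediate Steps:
Function('A')(x) = Pow(109, Rational(1, 2)) (Function('A')(x) = Pow(Add(2, 107), Rational(1, 2)) = Pow(109, Rational(1, 2)))
j = Rational(47548, 38895) (j = Mul(-47548, Rational(-1, 38895)) = Rational(47548, 38895) ≈ 1.2225)
Pow(Add(j, Function('A')(120)), Rational(1, 2)) = Pow(Add(Rational(47548, 38895), Pow(109, Rational(1, 2))), Rational(1, 2))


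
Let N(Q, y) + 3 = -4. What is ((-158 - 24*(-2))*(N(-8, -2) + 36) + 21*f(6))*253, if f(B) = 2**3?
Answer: -764566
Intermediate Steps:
N(Q, y) = -7 (N(Q, y) = -3 - 4 = -7)
f(B) = 8
((-158 - 24*(-2))*(N(-8, -2) + 36) + 21*f(6))*253 = ((-158 - 24*(-2))*(-7 + 36) + 21*8)*253 = ((-158 + 48)*29 + 168)*253 = (-110*29 + 168)*253 = (-3190 + 168)*253 = -3022*253 = -764566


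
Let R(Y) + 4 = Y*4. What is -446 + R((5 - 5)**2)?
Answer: -450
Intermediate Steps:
R(Y) = -4 + 4*Y (R(Y) = -4 + Y*4 = -4 + 4*Y)
-446 + R((5 - 5)**2) = -446 + (-4 + 4*(5 - 5)**2) = -446 + (-4 + 4*0**2) = -446 + (-4 + 4*0) = -446 + (-4 + 0) = -446 - 4 = -450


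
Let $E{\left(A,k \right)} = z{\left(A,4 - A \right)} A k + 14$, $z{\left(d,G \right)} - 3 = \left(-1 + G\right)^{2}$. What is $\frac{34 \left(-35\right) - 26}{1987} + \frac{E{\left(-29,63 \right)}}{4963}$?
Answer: $- \frac{533467559}{1408783} \approx -378.67$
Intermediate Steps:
$z{\left(d,G \right)} = 3 + \left(-1 + G\right)^{2}$
$E{\left(A,k \right)} = 14 + A k \left(3 + \left(3 - A\right)^{2}\right)$ ($E{\left(A,k \right)} = \left(3 + \left(-1 - \left(-4 + A\right)\right)^{2}\right) A k + 14 = \left(3 + \left(3 - A\right)^{2}\right) A k + 14 = A \left(3 + \left(3 - A\right)^{2}\right) k + 14 = A k \left(3 + \left(3 - A\right)^{2}\right) + 14 = 14 + A k \left(3 + \left(3 - A\right)^{2}\right)$)
$\frac{34 \left(-35\right) - 26}{1987} + \frac{E{\left(-29,63 \right)}}{4963} = \frac{34 \left(-35\right) - 26}{1987} + \frac{14 - 1827 \left(3 + \left(-3 - 29\right)^{2}\right)}{4963} = \left(-1190 - 26\right) \frac{1}{1987} + \left(14 - 1827 \left(3 + \left(-32\right)^{2}\right)\right) \frac{1}{4963} = \left(-1216\right) \frac{1}{1987} + \left(14 - 1827 \left(3 + 1024\right)\right) \frac{1}{4963} = - \frac{1216}{1987} + \left(14 - 1827 \cdot 1027\right) \frac{1}{4963} = - \frac{1216}{1987} + \left(14 - 1876329\right) \frac{1}{4963} = - \frac{1216}{1987} - \frac{268045}{709} = - \frac{533467559}{1408783}$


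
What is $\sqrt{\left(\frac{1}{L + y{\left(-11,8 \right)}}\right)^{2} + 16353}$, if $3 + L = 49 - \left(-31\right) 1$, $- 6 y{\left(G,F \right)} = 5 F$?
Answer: $\frac{3 \sqrt{80894658}}{211} \approx 127.88$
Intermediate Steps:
$y{\left(G,F \right)} = - \frac{5 F}{6}$
$L = 77$ ($L = -3 + \left(49 - \left(-31\right) 1\right) = -3 + \left(49 - -31\right) = -3 + \left(49 + 31\right) = -3 + 80 = 77$)
$\sqrt{\left(\frac{1}{L + y{\left(-11,8 \right)}}\right)^{2} + 16353} = \sqrt{\left(\frac{1}{77 - \frac{20}{3}}\right)^{2} + 16353} = \sqrt{\left(\frac{1}{\frac{211}{3}}\right)^{2} + 16353} = \sqrt{\left(\frac{3}{211}\right)^{2} + 16353} = \sqrt{\frac{9}{44521} + 16353} = \sqrt{\frac{728051922}{44521}} = \frac{3 \sqrt{80894658}}{211}$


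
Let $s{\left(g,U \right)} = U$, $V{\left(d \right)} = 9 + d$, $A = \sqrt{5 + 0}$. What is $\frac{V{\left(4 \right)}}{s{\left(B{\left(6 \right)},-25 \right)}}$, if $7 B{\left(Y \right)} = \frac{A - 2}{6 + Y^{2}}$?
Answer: $- \frac{13}{25} \approx -0.52$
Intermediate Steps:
$A = \sqrt{5} \approx 2.2361$
$B{\left(Y \right)} = \frac{-2 + \sqrt{5}}{7 \left(6 + Y^{2}\right)}$ ($B{\left(Y \right)} = \frac{\left(\sqrt{5} - 2\right) \frac{1}{6 + Y^{2}}}{7} = \frac{\left(-2 + \sqrt{5}\right) \frac{1}{6 + Y^{2}}}{7} = \frac{\frac{1}{6 + Y^{2}} \left(-2 + \sqrt{5}\right)}{7} = \frac{-2 + \sqrt{5}}{7 \left(6 + Y^{2}\right)}$)
$\frac{V{\left(4 \right)}}{s{\left(B{\left(6 \right)},-25 \right)}} = \frac{9 + 4}{-25} = 13 \left(- \frac{1}{25}\right) = - \frac{13}{25}$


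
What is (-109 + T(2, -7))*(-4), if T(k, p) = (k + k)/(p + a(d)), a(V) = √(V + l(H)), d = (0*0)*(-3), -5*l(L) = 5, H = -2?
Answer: 10956/25 + 8*I/25 ≈ 438.24 + 0.32*I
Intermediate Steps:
l(L) = -1 (l(L) = -⅕*5 = -1)
d = 0 (d = 0*(-3) = 0)
a(V) = √(-1 + V) (a(V) = √(V - 1) = √(-1 + V))
T(k, p) = 2*k/(I + p) (T(k, p) = (k + k)/(p + √(-1 + 0)) = (2*k)/(p + √(-1)) = (2*k)/(p + I) = (2*k)/(I + p) = 2*k/(I + p))
(-109 + T(2, -7))*(-4) = (-109 + 2*2/(I - 7))*(-4) = (-109 + 2*2/(-7 + I))*(-4) = (-109 + 2*2*((-7 - I)/50))*(-4) = (-109 + (-14/25 - 2*I/25))*(-4) = (-2739/25 - 2*I/25)*(-4) = 10956/25 + 8*I/25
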